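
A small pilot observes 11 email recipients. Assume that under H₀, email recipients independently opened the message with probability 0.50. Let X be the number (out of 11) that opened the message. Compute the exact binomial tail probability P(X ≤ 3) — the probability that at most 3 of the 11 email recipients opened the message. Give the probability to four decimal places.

P = 0.1133

X is binomial with n = 11 and p = 0.50.
P(X ≤ 3) = C(11,0)·0.50^0·0.50^11 + C(11,1)·0.50^1·0.50^10 + C(11,2)·0.50^2·0.50^9 + C(11,3)·0.50^3·0.50^8.
= 0.000488 + 0.005371 + 0.026855 + 0.080566 = 0.1133.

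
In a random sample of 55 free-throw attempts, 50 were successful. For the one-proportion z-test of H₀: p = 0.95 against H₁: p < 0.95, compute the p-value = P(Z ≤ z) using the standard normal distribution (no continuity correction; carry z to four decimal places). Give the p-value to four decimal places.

The sample proportion is 50/55 = 0.90909.
Under H₀, SE = √(p₀(1−p₀)/n) = √(0.95·0.05/55) = √0.000863636 = 0.029388.
z = (p̂ − p₀)/SE = (50/55 − 0.95)/0.029388 ≈ -1.3920.
p-value = P(Z ≤ z) with z = -1.3920 → 0.0820.

p-value = 0.0820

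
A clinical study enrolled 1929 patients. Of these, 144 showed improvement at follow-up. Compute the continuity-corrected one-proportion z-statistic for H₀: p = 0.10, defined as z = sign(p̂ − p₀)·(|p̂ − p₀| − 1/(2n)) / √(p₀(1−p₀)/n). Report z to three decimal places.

z = -3.673

p̂ = 144/1929 = 0.07465. p̂ − p₀ = -0.025350.
1/(2n) = 0.000259.
Corrected numerator: |-0.025350| − 0.000259 = 0.025091.
Null standard error: √(0.10·0.90/1929) = √0.000046656 = 0.006831.
z = −0.025091/0.006831 = -3.673.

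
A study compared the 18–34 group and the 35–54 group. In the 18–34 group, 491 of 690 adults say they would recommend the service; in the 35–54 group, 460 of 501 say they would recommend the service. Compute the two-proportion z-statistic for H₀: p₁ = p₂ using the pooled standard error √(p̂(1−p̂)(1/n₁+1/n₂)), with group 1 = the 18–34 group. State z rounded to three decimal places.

Sample proportions: p̂₁ = 491/690 = 0.71159 and p̂₂ = 460/501 = 0.91816.
Pooling: p̂ = 951/1191 = 0.79849.
Pooled SE = √[0.1609045·0.00344528] ≈ 0.023545.
z = (p̂₁ − p̂₂)/SE = (0.71159 − 0.91816)/0.023545 = -0.20657/0.023545 = -8.773.

z = -8.773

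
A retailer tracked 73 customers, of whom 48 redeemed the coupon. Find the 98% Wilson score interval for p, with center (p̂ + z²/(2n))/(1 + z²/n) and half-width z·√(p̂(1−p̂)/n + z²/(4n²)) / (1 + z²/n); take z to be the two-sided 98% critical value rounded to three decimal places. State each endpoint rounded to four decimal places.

p̂ = 48/73 = 0.65753; z = 2.326, so z² = 5.410276.
1 + z²/n = 1.074113.
Adjusted center: (0.65753 + z²/(2n))/1.074113 = 0.64666.
Radicand: p̂(1−p̂)/n + z²/(4n²) = 0.003084698 + 0.000253813 = 0.003338511.
Half-width = 2.326·√0.003338511/1.074113 = 0.12512.
Interval: 0.64666 ± 0.12512 → (0.5215, 0.7718).

(0.5215, 0.7718)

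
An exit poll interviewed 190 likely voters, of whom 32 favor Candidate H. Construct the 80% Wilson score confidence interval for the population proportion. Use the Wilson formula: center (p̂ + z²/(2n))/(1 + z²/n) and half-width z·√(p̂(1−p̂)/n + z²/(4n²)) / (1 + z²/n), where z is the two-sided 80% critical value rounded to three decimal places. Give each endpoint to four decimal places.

(0.1365, 0.2060)

Here p̂ = 32/190 = 0.16842 and z = 1.282 (z² = 1.643524).
Denominator 1 + z²/n = 1 + 1.643524/190 = 1.008650.
Center = (0.16842 + 0.004325)/1.008650 = 0.17126.
Radicand: p̂(1−p̂)/n + z²/(4n²) = 0.000737134 + 0.000011382 = 0.000748516.
Half-width = 1.282·√0.000748516/1.008650 = 0.03477.
So the interval runs from 0.1365 to 0.2060.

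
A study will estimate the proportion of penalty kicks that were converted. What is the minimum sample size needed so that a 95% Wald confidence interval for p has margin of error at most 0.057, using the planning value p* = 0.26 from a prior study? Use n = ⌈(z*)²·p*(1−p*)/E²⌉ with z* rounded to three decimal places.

The 95% critical value is z* = 1.960.
p*(1−p*) = 0.26·0.74 = 0.1924.
Required n before rounding: 3.841600 × 0.1924 / 0.057² = 227.493.
⌈227.493⌉ = 228.

n = 228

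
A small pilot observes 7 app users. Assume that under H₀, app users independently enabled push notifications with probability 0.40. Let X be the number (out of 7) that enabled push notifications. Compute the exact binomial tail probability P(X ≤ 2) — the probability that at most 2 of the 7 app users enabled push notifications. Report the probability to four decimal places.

P = 0.4199

X is binomial with n = 7 and p = 0.40.
P(X ≤ 2) = C(7,0)·0.40^0·0.60^7 + C(7,1)·0.40^1·0.60^6 + C(7,2)·0.40^2·0.60^5.
= 0.027994 + 0.130637 + 0.261274 = 0.4199.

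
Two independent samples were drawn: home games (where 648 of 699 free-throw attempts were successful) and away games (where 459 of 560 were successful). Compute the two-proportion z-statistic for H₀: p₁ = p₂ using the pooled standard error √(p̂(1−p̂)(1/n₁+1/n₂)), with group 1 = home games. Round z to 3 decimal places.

z = 5.812

Sample proportions: p̂₁ = 648/699 = 0.92704 and p̂₂ = 459/560 = 0.81964.
Pooling: p̂ = 1107/1259 = 0.87927.
SE = √[p̂(1−p̂)(1/n₁+1/n₂)] = √[0.87927·0.12073·(1/699+1/560)] ≈ 0.018478.
z = 0.10740/0.018478 = 5.812.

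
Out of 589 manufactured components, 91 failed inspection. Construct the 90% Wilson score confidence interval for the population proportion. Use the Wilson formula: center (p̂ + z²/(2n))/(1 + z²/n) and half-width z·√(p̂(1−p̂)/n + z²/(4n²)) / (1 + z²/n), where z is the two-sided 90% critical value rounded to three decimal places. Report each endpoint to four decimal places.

p̂ = 91/589 = 0.15450; z = 1.645, so z² = 2.706025.
Denominator 1 + z²/n = 1 + 2.706025/589 = 1.004594.
Center = (0.15450 + 0.002297)/1.004594 = 0.15608.
Radicand: p̂(1−p̂)/n + z²/(4n²) = 0.000221781 + 0.000001950 = 0.000223731.
Half-width = 1.645·√0.000223731/1.004594 = 0.02449.
CI: 0.15608 ± 0.02449 = (0.1316, 0.1806).

(0.1316, 0.1806)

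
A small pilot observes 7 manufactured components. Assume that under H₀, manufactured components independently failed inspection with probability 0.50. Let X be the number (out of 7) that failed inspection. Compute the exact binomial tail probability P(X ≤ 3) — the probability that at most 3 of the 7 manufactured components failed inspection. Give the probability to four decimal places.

P = 0.5000

X is binomial with n = 7 and p = 0.50.
P(X ≤ 3) = C(7,0)·0.50^0·0.50^7 + C(7,1)·0.50^1·0.50^6 + C(7,2)·0.50^2·0.50^5 + C(7,3)·0.50^3·0.50^4.
= 0.007812 + 0.054688 + 0.164062 + 0.273438 = 0.5000.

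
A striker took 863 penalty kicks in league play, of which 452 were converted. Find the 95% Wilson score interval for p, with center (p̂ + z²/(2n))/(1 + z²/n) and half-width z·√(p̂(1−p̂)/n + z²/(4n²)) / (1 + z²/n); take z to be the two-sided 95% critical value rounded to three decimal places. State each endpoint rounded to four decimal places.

p̂ = 452/863 = 0.52375; z = 1.960, so z² = 3.841600.
Denominator 1 + z²/n = 1 + 3.841600/863 = 1.004451.
Adjusted center: (0.52375 + z²/(2n))/1.004451 = 0.52365.
Radicand: p̂(1−p̂)/n + z²/(4n²) = 0.000289033 + 0.000001290 = 0.000290323.
Half-width = z·√(radicand)/denom = 1.960·0.017039/1.004451 = 0.03325.
Interval: 0.52365 ± 0.03325 → (0.4904, 0.5569).

(0.4904, 0.5569)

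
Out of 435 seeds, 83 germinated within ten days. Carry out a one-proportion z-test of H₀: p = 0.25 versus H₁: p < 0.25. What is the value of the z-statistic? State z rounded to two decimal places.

p̂ = 83/435 = 0.19080.
Under H₀, SE = √(p₀(1−p₀)/n) = √(0.25·0.75/435) = √0.000431034 = 0.020761.
Test statistic: z = -0.05920/0.020761 = -2.85.

z = -2.85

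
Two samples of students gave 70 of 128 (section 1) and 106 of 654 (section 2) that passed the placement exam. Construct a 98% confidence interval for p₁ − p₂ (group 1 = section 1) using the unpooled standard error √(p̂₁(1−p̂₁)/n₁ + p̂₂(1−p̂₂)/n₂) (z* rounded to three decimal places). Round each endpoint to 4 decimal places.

(0.2771, 0.4925)

p̂₁ = 70/128 = 0.54688, p̂₂ = 106/654 = 0.16208; p̂₁ − p̂₂ = 0.38480.
Unpooled SE = √(p̂₁(1−p̂₁)/n₁ + p̂₂(1−p̂₂)/n₂) = √(0.001935959 + 0.000207660) = 0.046299.
The 98% critical value is z* = 2.326. Margin of error = 0.10769.
So the interval runs from 0.2771 to 0.4925.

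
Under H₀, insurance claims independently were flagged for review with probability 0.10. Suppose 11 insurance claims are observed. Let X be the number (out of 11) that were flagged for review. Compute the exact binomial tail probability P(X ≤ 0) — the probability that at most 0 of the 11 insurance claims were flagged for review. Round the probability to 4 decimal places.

P = 0.3138

X is binomial with n = 11 and p = 0.10.
P(X ≤ 0) = C(11,0)·0.10^0·0.90^11.
= 0.313811 = 0.3138.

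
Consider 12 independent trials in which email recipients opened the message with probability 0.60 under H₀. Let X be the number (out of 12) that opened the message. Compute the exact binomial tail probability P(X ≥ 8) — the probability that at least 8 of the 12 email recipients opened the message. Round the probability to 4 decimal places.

P = 0.4382

X is binomial with n = 12 and p = 0.60.
P(X ≥ 8) = Σ_{j=8}^{12} C(12,j)·0.60^j·0.40^{12−j}.
= 0.212841 + 0.141894 + 0.063852 + 0.017414 + 0.002177 = 0.4382.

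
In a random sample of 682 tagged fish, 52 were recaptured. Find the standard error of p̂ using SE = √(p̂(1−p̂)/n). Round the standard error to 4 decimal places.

SE = 0.0102

With x = 52 successes in n = 682, p̂ = 0.07625.
p̂(1−p̂) = 0.07625·0.92375 = 0.070436.
Dividing by n and taking the root: √0.000103279 = 0.0102.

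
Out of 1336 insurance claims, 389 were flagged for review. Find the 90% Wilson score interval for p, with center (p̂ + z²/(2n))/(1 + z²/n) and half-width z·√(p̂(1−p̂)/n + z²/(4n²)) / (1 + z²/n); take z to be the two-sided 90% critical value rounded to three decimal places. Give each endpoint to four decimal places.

Here p̂ = 389/1336 = 0.29117 and z = 1.645 (z² = 2.706025).
Denominator 1 + z²/n = 1 + 2.706025/1336 = 1.002025.
Adjusted center: (0.29117 + z²/(2n))/1.002025 = 0.29159.
Radicand: p̂(1−p̂)/n + z²/(4n²) = 0.000154483 + 0.000000379 = 0.000154862.
Half-width = 1.645·√0.000154862/1.002025 = 0.02043.
So the interval runs from 0.2712 to 0.3120.

(0.2712, 0.3120)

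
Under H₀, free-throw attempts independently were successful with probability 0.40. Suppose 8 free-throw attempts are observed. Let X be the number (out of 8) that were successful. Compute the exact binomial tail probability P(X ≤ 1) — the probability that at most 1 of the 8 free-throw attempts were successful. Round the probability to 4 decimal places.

P = 0.1064

X ~ Binomial(n=8, p=0.40).
P(X ≤ 1) = C(8,0)·0.40^0·0.60^8 + C(8,1)·0.40^1·0.60^7.
= 0.016796 + 0.089580 = 0.1064.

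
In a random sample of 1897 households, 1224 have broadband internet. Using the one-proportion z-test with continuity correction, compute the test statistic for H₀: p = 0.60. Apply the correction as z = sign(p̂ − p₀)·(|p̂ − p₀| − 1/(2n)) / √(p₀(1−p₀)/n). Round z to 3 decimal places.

With x = 1224 successes in n = 1897, p̂ = 0.64523. p̂ − p₀ = 0.045229.
Continuity correction 1/(2n) = 1/3794 = 0.000264.
Corrected numerator: |0.045229| − 0.000264 = 0.044965.
Under H₀, SE = √(p₀(1−p₀)/n) = √(0.60·0.40/1897) = √0.000126516 = 0.011248.
z = (+)0.044965/0.011248 = 3.998.

z = 3.998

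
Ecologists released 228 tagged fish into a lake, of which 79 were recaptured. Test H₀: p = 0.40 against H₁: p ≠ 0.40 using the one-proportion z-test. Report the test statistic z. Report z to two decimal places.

z = -1.65

Sample proportion p̂ = 79/228 = 0.34649.
Under H₀, SE = √(p₀(1−p₀)/n) = √(0.40·0.60/228) = √0.001052632 = 0.032444.
z = (0.34649 − 0.40)/0.032444 = -0.05351/0.032444 = -1.65.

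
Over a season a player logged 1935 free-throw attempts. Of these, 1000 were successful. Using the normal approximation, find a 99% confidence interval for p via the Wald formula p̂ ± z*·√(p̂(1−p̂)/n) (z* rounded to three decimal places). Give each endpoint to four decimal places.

The sample proportion is 1000/1935 = 0.51680.
Standard error of p̂: √(0.249718/1935) = √0.000129053 = 0.011360.
The 99% critical value is z* = 2.576.
Margin = 2.576·0.011360 = 0.02926.
So the interval runs from 0.4875 to 0.5461.

(0.4875, 0.5461)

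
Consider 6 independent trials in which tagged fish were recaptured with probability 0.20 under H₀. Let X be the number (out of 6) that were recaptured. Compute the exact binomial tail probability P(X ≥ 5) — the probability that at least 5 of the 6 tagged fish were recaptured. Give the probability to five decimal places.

P = 0.00160

X ~ Binomial(n=6, p=0.20).
P(X ≥ 5) = C(6,5)·0.20^5·0.80^1 + C(6,6)·0.20^6·0.80^0.
= 0.001536 + 0.000064 = 0.00160.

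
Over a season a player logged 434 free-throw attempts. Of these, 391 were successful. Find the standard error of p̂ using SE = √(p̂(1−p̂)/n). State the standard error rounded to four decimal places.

The sample proportion is 391/434 = 0.90092.
p̂(1−p̂) = 0.90092·0.09908 = 0.089263.
SE = √(0.089263/434) = √0.000205675 = 0.0143.

SE = 0.0143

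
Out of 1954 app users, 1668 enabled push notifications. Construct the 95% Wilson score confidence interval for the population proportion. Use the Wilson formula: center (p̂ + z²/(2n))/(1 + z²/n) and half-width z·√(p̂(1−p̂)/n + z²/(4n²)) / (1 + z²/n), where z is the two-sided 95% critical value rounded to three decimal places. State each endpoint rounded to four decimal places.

(0.8373, 0.8686)

p̂ = 1668/1954 = 0.85363; z = 1.960, so z² = 3.841600.
Denominator 1 + z²/n = 1 + 3.841600/1954 = 1.001966.
Center = (0.85363 + 0.000983)/1.001966 = 0.85294.
Radicand: p̂(1−p̂)/n + z²/(4n²) = 0.000063942 + 0.000000252 = 0.000064194.
Half-width = 1.960·√0.000064194/1.001966 = 0.01567.
Interval: 0.85294 ± 0.01567 → (0.8373, 0.8686).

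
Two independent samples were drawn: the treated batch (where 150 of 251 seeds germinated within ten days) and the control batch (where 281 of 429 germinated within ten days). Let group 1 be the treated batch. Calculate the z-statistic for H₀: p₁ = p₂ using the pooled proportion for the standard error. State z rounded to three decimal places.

Sample proportions: p̂₁ = 150/251 = 0.59761 and p̂₂ = 281/429 = 0.65501.
Pooling: p̂ = 431/680 = 0.63382.
SE = √[p̂(1−p̂)(1/n₁+1/n₂)] = √[0.63382·0.36618·(1/251+1/429)] ≈ 0.038284.
z = -0.05740/0.038284 = -1.499.

z = -1.499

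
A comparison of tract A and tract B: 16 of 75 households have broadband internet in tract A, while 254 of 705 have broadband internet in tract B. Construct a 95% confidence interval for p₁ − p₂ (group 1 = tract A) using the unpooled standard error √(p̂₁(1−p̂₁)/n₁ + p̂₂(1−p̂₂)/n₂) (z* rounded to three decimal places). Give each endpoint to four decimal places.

p̂₁ = 16/75 = 0.21333, p̂₂ = 254/705 = 0.36028; p̂₁ − p̂₂ = -0.14695.
SE = √(0.002237630 + 0.000326921) = √0.002564551 = 0.050641.
The 95% critical value is z* = 1.960. Margin = 1.960·0.050641 = 0.09926.
So the interval runs from -0.2462 to -0.0477.

(-0.2462, -0.0477)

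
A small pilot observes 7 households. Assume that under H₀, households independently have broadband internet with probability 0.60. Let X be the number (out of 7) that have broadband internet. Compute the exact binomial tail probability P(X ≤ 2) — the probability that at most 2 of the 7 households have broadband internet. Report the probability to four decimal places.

X ~ Binomial(n=7, p=0.60).
P(X ≤ 2) = C(7,0)·0.60^0·0.40^7 + C(7,1)·0.60^1·0.40^6 + C(7,2)·0.60^2·0.40^5.
= 0.001638 + 0.017203 + 0.077414 = 0.0963.

P = 0.0963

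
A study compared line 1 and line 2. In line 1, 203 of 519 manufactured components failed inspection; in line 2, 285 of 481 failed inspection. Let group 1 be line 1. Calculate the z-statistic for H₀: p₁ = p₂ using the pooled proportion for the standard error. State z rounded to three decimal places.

z = -6.365

Sample proportions: p̂₁ = 203/519 = 0.39114 and p̂₂ = 285/481 = 0.59252.
Pooled p̂ = (203+285)/(519+481) = 488/1000 = 0.48800.
SE = √[p̂(1−p̂)(1/n₁+1/n₂)] = √[0.48800·0.51200·(1/519+1/481)] ≈ 0.031637.
z = -0.20138/0.031637 = -6.365.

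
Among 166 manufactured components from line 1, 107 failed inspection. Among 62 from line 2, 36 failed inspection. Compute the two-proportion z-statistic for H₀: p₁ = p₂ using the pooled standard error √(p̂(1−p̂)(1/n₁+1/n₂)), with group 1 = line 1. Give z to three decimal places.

p̂₁ = 107/166 = 0.64458, p̂₂ = 36/62 = 0.58065.
Pooled p̂ = (107+36)/(166+62) = 143/228 = 0.62719.
Pooled SE = √[0.2338219·0.02215313] ≈ 0.071971.
z = (p̂₁ − p̂₂)/SE = (0.64458 − 0.58065)/0.071971 = 0.06393/0.071971 = 0.888.

z = 0.888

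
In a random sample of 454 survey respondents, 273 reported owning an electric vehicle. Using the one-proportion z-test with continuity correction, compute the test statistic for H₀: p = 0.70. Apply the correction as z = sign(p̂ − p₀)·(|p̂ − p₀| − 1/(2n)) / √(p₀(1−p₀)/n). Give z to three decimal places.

With x = 273 successes in n = 454, p̂ = 0.60132. p̂ − p₀ = -0.098678.
1/(2n) = 0.001101.
Corrected numerator: |-0.098678| − 0.001101 = 0.097577.
SE₀ = √(0.70·0.30/454) = 0.021507.
z = −0.097577/0.021507 = -4.537.

z = -4.537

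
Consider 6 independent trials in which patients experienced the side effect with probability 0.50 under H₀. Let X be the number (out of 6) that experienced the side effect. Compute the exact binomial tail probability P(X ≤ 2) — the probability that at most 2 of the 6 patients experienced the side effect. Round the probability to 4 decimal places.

P = 0.3438

X is binomial with n = 6 and p = 0.50.
P(X ≤ 2) = C(6,0)·0.50^0·0.50^6 + C(6,1)·0.50^1·0.50^5 + C(6,2)·0.50^2·0.50^4.
= 0.015625 + 0.093750 + 0.234375 = 0.3438.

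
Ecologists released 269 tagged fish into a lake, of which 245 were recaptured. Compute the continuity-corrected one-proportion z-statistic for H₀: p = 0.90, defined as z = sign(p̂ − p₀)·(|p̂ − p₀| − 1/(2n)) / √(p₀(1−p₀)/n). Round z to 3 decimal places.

The sample proportion is 245/269 = 0.91078. p̂ − p₀ = 0.010781.
Continuity correction 1/(2n) = 1/538 = 0.001859.
Corrected numerator: |0.010781| − 0.001859 = 0.008922.
Under H₀, SE = √(p₀(1−p₀)/n) = √(0.90·0.10/269) = √0.000334572 = 0.018291.
z = +0.008922/0.018291 = 0.488.

z = 0.488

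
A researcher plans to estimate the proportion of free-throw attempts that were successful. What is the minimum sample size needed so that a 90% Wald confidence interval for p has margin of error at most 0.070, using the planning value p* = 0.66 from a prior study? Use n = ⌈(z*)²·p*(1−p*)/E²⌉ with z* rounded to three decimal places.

n = 124

z* = 1.645 at the 90% level.
p*(1−p*) = 0.66·0.34 = 0.2244.
Required n before rounding: 2.706025 × 0.2244 / 0.070² = 123.925.
⌈123.925⌉ = 124.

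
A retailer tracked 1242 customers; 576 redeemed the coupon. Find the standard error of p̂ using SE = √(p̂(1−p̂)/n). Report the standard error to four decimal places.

SE = 0.0142

The sample proportion is 576/1242 = 0.46377.
p̂(1−p̂) = 0.46377·0.53623 = 0.248687.
Dividing by n and taking the root: √0.000200231 = 0.0142.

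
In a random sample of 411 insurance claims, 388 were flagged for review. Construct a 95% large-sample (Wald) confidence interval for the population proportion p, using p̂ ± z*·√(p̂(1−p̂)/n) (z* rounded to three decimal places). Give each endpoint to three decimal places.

(0.922, 0.966)

p̂ = 388/411 = 0.94404.
SE(p̂) = √(0.94404·0.05596/411) = 0.011337.
z* = 1.960 at the 95% level.
Margin of error: 1.960 × 0.011337 = 0.02222.
CI: 0.94404 ± 0.02222 = (0.922, 0.966).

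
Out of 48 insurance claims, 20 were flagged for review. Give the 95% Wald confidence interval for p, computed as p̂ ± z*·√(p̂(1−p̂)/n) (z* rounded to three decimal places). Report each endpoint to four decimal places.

(0.2772, 0.5561)

p̂ = 20/48 = 0.41667.
SE(p̂) = √(0.41667·0.58333/48) = 0.071159.
z* = 1.960 at the 95% level.
Margin of error: 1.960 × 0.071159 = 0.13947.
So the interval runs from 0.2772 to 0.5561.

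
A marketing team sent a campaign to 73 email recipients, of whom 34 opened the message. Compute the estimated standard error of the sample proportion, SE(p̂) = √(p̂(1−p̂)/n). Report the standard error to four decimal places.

SE = 0.0584

The sample proportion is 34/73 = 0.46575.
p̂(1−p̂) = 0.248827.
SE = √(0.248827/73) = 0.0584.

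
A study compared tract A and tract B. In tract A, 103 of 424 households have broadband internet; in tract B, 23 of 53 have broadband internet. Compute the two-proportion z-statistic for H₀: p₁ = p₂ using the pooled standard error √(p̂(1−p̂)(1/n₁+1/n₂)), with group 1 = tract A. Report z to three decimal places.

z = -2.974

Sample proportions: p̂₁ = 103/424 = 0.24292 and p̂₂ = 23/53 = 0.43396.
Pooling: p̂ = 126/477 = 0.26415.
SE = √[p̂(1−p̂)(1/n₁+1/n₂)] = √[0.26415·0.73585·(1/424+1/53)] ≈ 0.064233.
z = (p̂₁ − p̂₂)/SE = (0.24292 − 0.43396)/0.064233 = -0.19104/0.064233 = -2.974.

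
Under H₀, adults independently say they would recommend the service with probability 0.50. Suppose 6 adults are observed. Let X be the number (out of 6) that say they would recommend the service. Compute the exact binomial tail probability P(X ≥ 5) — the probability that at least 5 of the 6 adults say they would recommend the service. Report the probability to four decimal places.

X ~ Binomial(n=6, p=0.50).
P(X ≥ 5) = C(6,5)·0.50^5·0.50^1 + C(6,6)·0.50^6·0.50^0.
= 0.093750 + 0.015625 = 0.1094.

P = 0.1094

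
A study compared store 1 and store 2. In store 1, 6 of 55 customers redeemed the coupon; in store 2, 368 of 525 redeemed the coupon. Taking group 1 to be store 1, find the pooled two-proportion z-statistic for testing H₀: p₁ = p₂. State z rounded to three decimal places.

p̂₁ = 6/55 = 0.10909, p̂₂ = 368/525 = 0.70095.
Pooling: p̂ = 374/580 = 0.64483.
Pooled SE = √[0.2290250·0.02008658] ≈ 0.067826.
z = -0.59186/0.067826 = -8.726.

z = -8.726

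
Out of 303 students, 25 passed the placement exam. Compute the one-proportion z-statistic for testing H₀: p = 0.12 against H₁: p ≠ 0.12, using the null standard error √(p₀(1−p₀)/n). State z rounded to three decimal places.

With x = 25 successes in n = 303, p̂ = 0.08251.
Null standard error: √(0.12·0.88/303) = √0.000348515 = 0.018669.
z = (0.08251 − 0.12)/0.018669 = -0.03749/0.018669 = -2.008.

z = -2.008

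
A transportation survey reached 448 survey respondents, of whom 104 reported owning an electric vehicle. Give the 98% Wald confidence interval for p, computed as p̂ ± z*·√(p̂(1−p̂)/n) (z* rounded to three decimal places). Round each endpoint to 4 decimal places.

(0.1857, 0.2785)

With x = 104 successes in n = 448, p̂ = 0.23214.
SE(p̂) = √(0.23214·0.76786/448) = 0.019947.
For 98% confidence, z* = 2.326.
Margin of error: 2.326 × 0.019947 = 0.04640.
So the interval runs from 0.1857 to 0.2785.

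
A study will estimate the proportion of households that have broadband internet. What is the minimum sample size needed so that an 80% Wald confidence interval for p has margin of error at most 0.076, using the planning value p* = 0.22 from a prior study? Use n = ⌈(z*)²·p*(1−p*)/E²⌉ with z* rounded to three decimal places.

The 80% critical value is z* = 1.282.
p*(1−p*) = 0.1716.
Required n before rounding: 1.643524 × 0.1716 / 0.076² = 48.828.
⌈48.828⌉ = 49.

n = 49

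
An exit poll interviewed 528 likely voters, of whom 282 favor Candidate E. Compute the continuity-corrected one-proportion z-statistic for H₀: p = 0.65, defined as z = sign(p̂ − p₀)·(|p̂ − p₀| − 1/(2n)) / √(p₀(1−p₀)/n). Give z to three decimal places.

With x = 282 successes in n = 528, p̂ = 0.53409. p̂ − p₀ = -0.115909.
Continuity correction 1/(2n) = 1/1056 = 0.000947.
Corrected numerator: |-0.115909| − 0.000947 = 0.114962.
Under H₀, SE = √(p₀(1−p₀)/n) = √(0.65·0.35/528) = √0.000430871 = 0.020757.
z = (−)0.114962/0.020757 = -5.538.

z = -5.538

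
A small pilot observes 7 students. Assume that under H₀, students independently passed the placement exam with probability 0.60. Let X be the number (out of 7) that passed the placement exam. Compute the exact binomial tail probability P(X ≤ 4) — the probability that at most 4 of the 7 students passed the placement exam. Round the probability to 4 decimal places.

P = 0.5801

X ~ Binomial(n=7, p=0.60).
P(X ≤ 4) = Σ_{j=0}^{4} C(7,j)·0.60^j·0.40^{7−j}.
= 0.001638 + 0.017203 + 0.077414 + 0.193536 + 0.290304 = 0.5801.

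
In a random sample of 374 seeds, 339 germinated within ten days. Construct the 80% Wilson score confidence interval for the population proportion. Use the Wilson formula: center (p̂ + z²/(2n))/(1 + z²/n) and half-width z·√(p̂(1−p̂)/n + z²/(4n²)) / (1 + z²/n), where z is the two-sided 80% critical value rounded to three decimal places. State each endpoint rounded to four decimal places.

p̂ = 339/374 = 0.90642; z = 1.282, so z² = 1.643524.
Denominator 1 + z²/n = 1 + 1.643524/374 = 1.004394.
Adjusted center: (0.90642 + z²/(2n))/1.004394 = 0.90464.
Radicand: p̂(1−p̂)/n + z²/(4n²) = 0.000226805 + 0.000002937 = 0.000229742.
Half-width = z·√(radicand)/denom = 1.282·0.015157/1.004394 = 0.01935.
So the interval runs from 0.8853 to 0.9240.

(0.8853, 0.9240)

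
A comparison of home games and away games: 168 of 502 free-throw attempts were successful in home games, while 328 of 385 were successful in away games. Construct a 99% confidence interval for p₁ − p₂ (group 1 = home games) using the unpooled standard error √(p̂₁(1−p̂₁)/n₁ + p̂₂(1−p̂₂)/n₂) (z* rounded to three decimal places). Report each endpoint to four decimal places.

(-0.5888, -0.4458)

p̂₁ = 0.33466, p̂₂ = 0.85195, so the observed difference is -0.51729.
SE = √(0.000443552 + 0.000327617) = √0.000771169 = 0.027770.
z* = 2.576 at the 99% level. Margin of error = 0.07154.
Interval: -0.51729 ± 0.07154 → (-0.5888, -0.4458).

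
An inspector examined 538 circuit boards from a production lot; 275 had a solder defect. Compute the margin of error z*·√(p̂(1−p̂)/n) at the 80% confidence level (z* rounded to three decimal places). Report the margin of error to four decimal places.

ME = 0.0276

The sample proportion is 275/538 = 0.51115.
Standard error of p̂: √(0.249876/538) = √0.000464453 = 0.021551.
For 80% confidence, z* = 1.282.
Margin of error = z*·SE = 1.282 × 0.021551 = 0.0276.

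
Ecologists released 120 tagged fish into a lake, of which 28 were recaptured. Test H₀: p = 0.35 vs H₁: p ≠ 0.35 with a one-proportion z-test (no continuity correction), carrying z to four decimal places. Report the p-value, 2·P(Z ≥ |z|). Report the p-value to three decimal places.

p-value = 0.007

With x = 28 successes in n = 120, p̂ = 0.23333.
SE₀ = √(0.35·0.65/120) = 0.043541.
z = (p̂ − p₀)/SE = (28/120 − 0.35)/0.043541 ≈ -2.6795.
p-value = 2·P(Z ≥ |z|) with z = -2.6795 → 0.007.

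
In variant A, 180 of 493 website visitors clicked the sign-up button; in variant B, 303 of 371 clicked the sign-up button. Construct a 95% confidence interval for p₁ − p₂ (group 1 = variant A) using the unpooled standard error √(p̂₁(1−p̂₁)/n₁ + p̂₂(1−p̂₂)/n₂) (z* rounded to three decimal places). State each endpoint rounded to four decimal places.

p̂₁ = 180/493 = 0.36511, p̂₂ = 303/371 = 0.81671; p̂₁ − p̂₂ = -0.45160.
SE = √(0.000470193 + 0.000403487) = √0.000873680 = 0.029558.
For 95% confidence, z* = 1.960. Margin of error = 0.05793.
Interval: -0.45160 ± 0.05793 → (-0.5095, -0.3937).

(-0.5095, -0.3937)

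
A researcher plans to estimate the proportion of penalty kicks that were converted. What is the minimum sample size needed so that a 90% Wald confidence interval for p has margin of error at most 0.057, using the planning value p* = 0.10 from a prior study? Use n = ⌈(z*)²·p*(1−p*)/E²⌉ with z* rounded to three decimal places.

For 90% confidence, z* = 1.645.
p*(1−p*) = 0.0900.
(z*)²·p*(1−p*)/E² = 2.706025·0.0900/0.003249 = 74.959.
Rounding up, n = 75.

n = 75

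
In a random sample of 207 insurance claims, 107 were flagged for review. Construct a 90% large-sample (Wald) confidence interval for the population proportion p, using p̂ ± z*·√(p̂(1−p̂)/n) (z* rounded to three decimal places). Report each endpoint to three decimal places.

(0.460, 0.574)

The sample proportion is 107/207 = 0.51691.
Standard error of p̂: √(0.249714/207) = √0.001206348 = 0.034733.
z* = 1.645 at the 90% level.
Margin = 1.645·0.034733 = 0.05714.
CI: 0.51691 ± 0.05714 = (0.460, 0.574).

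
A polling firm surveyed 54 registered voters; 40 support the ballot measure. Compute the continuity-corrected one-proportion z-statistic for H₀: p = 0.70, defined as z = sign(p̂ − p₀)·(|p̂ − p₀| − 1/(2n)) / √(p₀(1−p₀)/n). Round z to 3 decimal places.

z = 0.505

The sample proportion is 40/54 = 0.74074. p̂ − p₀ = 0.040741.
1/(2n) = 0.009259.
Corrected numerator: |0.040741| − 0.009259 = 0.031482.
Under H₀, SE = √(p₀(1−p₀)/n) = √(0.70·0.30/54) = √0.003888889 = 0.062361.
z = (+)0.031482/0.062361 = 0.505.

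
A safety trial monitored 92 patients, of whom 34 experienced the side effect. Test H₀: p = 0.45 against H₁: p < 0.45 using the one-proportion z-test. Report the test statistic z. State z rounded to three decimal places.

Sample proportion p̂ = 34/92 = 0.36957.
SE₀ = √(0.45·0.55/92) = 0.051867.
z = (0.36957 − 0.45)/0.051867 = -0.08043/0.051867 = -1.551.

z = -1.551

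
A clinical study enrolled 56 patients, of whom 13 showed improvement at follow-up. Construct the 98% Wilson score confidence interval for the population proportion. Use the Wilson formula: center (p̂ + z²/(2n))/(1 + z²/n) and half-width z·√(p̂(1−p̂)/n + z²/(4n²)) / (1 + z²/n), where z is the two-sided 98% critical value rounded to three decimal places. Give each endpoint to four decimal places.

(0.1282, 0.3833)

Here p̂ = 13/56 = 0.23214 and z = 2.326 (z² = 5.410276).
Denominator 1 + z²/n = 1 + 5.410276/56 = 1.096612.
Adjusted center: (0.23214 + z²/(2n))/1.096612 = 0.25574.
Radicand: p̂(1−p̂)/n + z²/(4n²) = 0.003183081 + 0.000431304 = 0.003614385.
Half-width = 2.326·√0.003614385/1.096612 = 0.12752.
So the interval runs from 0.1282 to 0.3833.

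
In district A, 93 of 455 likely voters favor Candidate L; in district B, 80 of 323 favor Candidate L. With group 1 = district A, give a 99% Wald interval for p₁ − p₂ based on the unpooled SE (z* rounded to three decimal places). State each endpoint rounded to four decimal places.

(-0.1220, 0.0355)

p̂₁ = 93/455 = 0.20440, p̂₂ = 80/323 = 0.24768; p̂₁ − p̂₂ = -0.04328.
Unpooled SE = √(p̂₁(1−p̂₁)/n₁ + p̂₂(1−p̂₂)/n₂) = √(0.000357402 + 0.000576884) = 0.030566.
The 99% critical value is z* = 2.576. Margin = 2.576·0.030566 = 0.07874.
Interval: -0.04328 ± 0.07874 → (-0.1220, 0.0355).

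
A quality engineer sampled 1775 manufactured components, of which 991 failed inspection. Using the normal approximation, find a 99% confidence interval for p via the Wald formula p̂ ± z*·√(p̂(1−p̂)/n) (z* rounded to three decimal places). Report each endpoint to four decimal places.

(0.5279, 0.5887)

With x = 991 successes in n = 1775, p̂ = 0.55831.
Standard error of p̂: √(0.246600/1775) = √0.000138930 = 0.011787.
z* = 2.576 at the 99% level.
Margin of error: 2.576 × 0.011787 = 0.03036.
CI: 0.55831 ± 0.03036 = (0.5279, 0.5887).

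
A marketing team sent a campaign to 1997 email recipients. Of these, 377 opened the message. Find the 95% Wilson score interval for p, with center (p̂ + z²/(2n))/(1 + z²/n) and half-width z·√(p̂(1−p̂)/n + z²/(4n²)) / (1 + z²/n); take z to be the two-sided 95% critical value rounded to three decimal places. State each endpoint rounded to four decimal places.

p̂ = 377/1997 = 0.18878; z = 1.960, so z² = 3.841600.
Denominator 1 + z²/n = 1 + 3.841600/1997 = 1.001924.
Center = (0.18878 + 0.000962)/1.001924 = 0.18938.
Radicand: p̂(1−p̂)/n + z²/(4n²) = 0.000076687 + 0.000000241 = 0.000076928.
Half-width = z·√(radicand)/denom = 1.960·0.008771/1.001924 = 0.01716.
Interval: 0.18938 ± 0.01716 → (0.1722, 0.2065).

(0.1722, 0.2065)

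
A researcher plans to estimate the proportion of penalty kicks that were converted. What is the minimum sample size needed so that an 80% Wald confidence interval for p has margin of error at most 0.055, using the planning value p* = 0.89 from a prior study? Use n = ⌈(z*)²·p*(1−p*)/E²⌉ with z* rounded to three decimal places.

n = 54

For 80% confidence, z* = 1.282.
p*(1−p*) = 0.0979.
(z*)²·p*(1−p*)/E² = 1.643524·0.0979/0.003025 = 53.190.
Rounding up, n = 54.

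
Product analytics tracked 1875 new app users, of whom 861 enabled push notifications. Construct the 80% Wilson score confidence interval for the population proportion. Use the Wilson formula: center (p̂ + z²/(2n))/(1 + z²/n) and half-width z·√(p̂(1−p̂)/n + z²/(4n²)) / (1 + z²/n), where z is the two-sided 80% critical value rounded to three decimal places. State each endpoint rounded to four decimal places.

p̂ = 861/1875 = 0.45920; z = 1.282, so z² = 1.643524.
1 + z²/n = 1.000877.
Adjusted center: (0.45920 + z²/(2n))/1.000877 = 0.45924.
Radicand: p̂(1−p̂)/n + z²/(4n²) = 0.000132446 + 0.000000117 = 0.000132563.
Half-width = z·√(radicand)/denom = 1.282·0.011514/1.000877 = 0.01475.
Interval: 0.45924 ± 0.01475 → (0.4445, 0.4740).

(0.4445, 0.4740)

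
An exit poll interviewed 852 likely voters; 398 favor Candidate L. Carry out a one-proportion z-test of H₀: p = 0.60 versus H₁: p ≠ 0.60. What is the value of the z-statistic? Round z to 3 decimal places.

z = -7.916

p̂ = 398/852 = 0.46714.
SE₀ = √(0.60·0.40/852) = 0.016784.
z = (0.46714 − 0.60)/0.016784 = -0.13286/0.016784 = -7.916.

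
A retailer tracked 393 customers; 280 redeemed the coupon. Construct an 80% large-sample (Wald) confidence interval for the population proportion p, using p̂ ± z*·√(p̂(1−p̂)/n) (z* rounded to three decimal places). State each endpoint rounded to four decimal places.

(0.6832, 0.7417)

Sample proportion p̂ = 280/393 = 0.71247.
Standard error of p̂: √(0.204857/393) = √0.000521265 = 0.022831.
For 80% confidence, z* = 1.282.
Margin of error: 1.282 × 0.022831 = 0.02927.
So the interval runs from 0.6832 to 0.7417.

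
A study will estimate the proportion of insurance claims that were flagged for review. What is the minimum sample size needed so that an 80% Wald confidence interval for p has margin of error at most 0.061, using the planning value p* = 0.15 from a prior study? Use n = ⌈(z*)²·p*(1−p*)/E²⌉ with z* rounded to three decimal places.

n = 57

z* = 1.282 at the 80% level.
p*(1−p*) = 0.1275.
(z*)²·p*(1−p*)/E² = 1.643524·0.1275/0.003721 = 56.315.
Rounding up, n = 57.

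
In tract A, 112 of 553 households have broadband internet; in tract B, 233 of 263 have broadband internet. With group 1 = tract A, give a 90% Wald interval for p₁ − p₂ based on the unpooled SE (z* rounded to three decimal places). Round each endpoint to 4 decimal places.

p̂₁ = 0.20253, p̂₂ = 0.88593, so the observed difference is -0.68340.
Unpooled SE = √(p̂₁(1−p̂₁)/n₁ + p̂₂(1−p̂₂)/n₂) = √(0.000292066 + 0.000384247) = 0.026006.
The 90% critical value is z* = 1.645. Margin of error = 0.04278.
CI: -0.68340 ± 0.04278 = (-0.7262, -0.6406).

(-0.7262, -0.6406)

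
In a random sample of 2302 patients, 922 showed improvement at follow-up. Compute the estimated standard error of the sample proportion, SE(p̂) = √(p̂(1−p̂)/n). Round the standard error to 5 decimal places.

SE = 0.01021

With x = 922 successes in n = 2302, p̂ = 0.40052.
p̂(1−p̂) = 0.40052·0.59948 = 0.240104.
SE = √(0.240104/2302) = 0.01021.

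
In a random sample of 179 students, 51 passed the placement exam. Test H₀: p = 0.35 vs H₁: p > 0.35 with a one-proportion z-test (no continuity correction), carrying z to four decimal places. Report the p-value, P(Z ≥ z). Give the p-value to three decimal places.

p-value = 0.966

The sample proportion is 51/179 = 0.28492.
SE₀ = √(0.35·0.65/179) = 0.035650.
Test statistic (full precision, shown to 4 dp): z = (51/179 − 0.35)/SE₀ ≈ -1.8256.
p-value = P(Z ≥ z) with z = -1.8256 → 0.966.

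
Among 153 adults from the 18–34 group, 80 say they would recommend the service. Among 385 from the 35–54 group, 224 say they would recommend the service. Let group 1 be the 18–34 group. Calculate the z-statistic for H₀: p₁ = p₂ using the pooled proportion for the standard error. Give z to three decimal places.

z = -1.244

p̂₁ = 80/153 = 0.52288, p̂₂ = 224/385 = 0.58182.
Pooled p̂ = (80+224)/(153+385) = 304/538 = 0.56506.
SE = √[p̂(1−p̂)(1/n₁+1/n₂)] = √[0.56506·0.43494·(1/153+1/385)] ≈ 0.047378.
z = (p̂₁ − p̂₂)/SE = (0.52288 − 0.58182)/0.047378 = -0.05894/0.047378 = -1.244.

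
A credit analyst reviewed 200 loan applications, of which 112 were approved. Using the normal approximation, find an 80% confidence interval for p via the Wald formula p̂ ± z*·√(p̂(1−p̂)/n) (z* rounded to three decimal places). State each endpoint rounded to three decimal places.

(0.515, 0.605)

Sample proportion p̂ = 112/200 = 0.56000.
SE = √(p̂(1−p̂)/n) = √(0.246400/200) = 0.035100.
The 80% critical value is z* = 1.282.
Margin = 1.282·0.035100 = 0.04500.
Interval: 0.56000 ± 0.04500 → (0.515, 0.605).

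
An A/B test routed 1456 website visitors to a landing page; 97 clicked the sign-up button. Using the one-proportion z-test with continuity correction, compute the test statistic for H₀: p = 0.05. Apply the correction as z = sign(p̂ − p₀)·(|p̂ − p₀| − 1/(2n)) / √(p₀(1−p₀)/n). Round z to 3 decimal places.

Sample proportion p̂ = 97/1456 = 0.06662. p̂ − p₀ = 0.016621.
1/(2n) = 0.000343.
Corrected numerator: |0.016621| − 0.000343 = 0.016278.
Under H₀, SE = √(p₀(1−p₀)/n) = √(0.05·0.95/1456) = √0.000032624 = 0.005712.
z = +0.016278/0.005712 = 2.850.

z = 2.850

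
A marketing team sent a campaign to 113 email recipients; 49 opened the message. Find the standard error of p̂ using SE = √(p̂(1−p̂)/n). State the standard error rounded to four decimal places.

Sample proportion p̂ = 49/113 = 0.43363.
p̂(1−p̂) = 0.43363·0.56637 = 0.245595.
SE = √(0.245595/113) = 0.0466.

SE = 0.0466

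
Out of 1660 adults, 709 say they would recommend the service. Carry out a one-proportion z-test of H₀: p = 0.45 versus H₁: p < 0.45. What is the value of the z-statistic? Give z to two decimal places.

z = -1.87

Sample proportion p̂ = 709/1660 = 0.42711.
Under H₀, SE = √(p₀(1−p₀)/n) = √(0.45·0.55/1660) = √0.000149096 = 0.012211.
Test statistic: z = -0.02289/0.012211 = -1.87.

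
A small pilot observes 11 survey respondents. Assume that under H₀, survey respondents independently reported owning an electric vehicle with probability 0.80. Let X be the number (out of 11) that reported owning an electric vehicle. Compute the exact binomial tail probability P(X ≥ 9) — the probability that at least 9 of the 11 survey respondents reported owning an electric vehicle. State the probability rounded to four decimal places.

P = 0.6174

X is binomial with n = 11 and p = 0.80.
P(X ≥ 9) = C(11,9)·0.80^9·0.20^2 + C(11,10)·0.80^10·0.20^1 + C(11,11)·0.80^11·0.20^0.
= 0.295279 + 0.236223 + 0.085899 = 0.6174.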